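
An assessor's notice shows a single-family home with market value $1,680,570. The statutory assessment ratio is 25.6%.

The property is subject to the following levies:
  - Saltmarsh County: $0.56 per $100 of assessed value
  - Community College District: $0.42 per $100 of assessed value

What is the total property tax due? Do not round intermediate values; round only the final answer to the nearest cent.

$4,216.21

Assessed value = $1,680,570 × 0.256 = $430,225.92
Saltmarsh County: $430,225.92 × 0.0056 = $2,409.265152
Community College District: $430,225.92 × 0.0042 = $1,806.948864
Total = $2,409.265152 + $1,806.948864 = $4,216.214016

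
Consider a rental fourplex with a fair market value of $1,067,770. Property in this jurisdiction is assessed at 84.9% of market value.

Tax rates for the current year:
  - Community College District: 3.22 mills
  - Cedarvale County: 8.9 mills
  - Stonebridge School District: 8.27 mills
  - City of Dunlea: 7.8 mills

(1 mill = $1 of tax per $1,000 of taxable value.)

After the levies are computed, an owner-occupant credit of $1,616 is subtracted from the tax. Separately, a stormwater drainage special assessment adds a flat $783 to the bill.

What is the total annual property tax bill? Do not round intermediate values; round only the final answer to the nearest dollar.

$24,722

Assessed value = $1,067,770 × 0.849 = $906,536.73
Community College District: $906,536.73 × 0.00322 = $2,919.0482706
Cedarvale County: $906,536.73 × 0.0089 = $8,068.176897
Stonebridge School District: $906,536.73 × 0.00827 = $7,497.0587571
City of Dunlea: $906,536.73 × 0.0078 = $7,070.986494
Levies subtotal = $25,555.2704187
After credit = $25,555.2704187 − $1,616 = $23,939.2704187
Total = $23,939.2704187 + $783 = $24,722.2704187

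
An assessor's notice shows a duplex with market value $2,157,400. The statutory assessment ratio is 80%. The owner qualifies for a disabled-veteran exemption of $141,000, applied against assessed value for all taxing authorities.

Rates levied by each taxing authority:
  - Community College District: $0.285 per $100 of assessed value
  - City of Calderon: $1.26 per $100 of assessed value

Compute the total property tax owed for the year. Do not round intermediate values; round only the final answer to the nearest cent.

$24,487.01

Assessed value = $2,157,400 × 0.8 = $1,725,920
Taxable value = $1,725,920 − $141,000 = $1,584,920
Community College District: $1,584,920 × 0.00285 = $4,517.022
City of Calderon: $1,584,920 × 0.0126 = $19,969.992
Total = $4,517.022 + $19,969.992 = $24,487.014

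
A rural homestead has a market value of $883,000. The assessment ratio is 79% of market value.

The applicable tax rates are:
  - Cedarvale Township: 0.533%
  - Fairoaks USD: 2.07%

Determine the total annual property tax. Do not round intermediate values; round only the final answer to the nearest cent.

$18,157.75

Assessed value = $883,000 × 0.79 = $697,570
Cedarvale Township: $697,570 × 0.00533 = $3,718.0481
Fairoaks USD: $697,570 × 0.0207 = $14,439.699
Total = $3,718.0481 + $14,439.699 = $18,157.7471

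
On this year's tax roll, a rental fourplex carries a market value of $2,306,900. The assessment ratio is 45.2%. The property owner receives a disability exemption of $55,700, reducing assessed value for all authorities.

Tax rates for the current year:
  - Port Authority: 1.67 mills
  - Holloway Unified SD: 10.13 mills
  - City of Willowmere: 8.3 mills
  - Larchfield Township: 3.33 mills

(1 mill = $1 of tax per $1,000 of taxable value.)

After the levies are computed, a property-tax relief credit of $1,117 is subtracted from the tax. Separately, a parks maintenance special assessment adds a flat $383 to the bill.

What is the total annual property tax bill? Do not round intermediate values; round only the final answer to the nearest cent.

Assessed value = $2,306,900 × 0.452 = $1,042,718.8
Taxable value = $1,042,718.8 − $55,700 = $987,018.8
Port Authority: $987,018.8 × 0.00167 = $1,648.321396
Holloway Unified SD: $987,018.8 × 0.01013 = $9,998.500444
City of Willowmere: $987,018.8 × 0.0083 = $8,192.25604
Larchfield Township: $987,018.8 × 0.00333 = $3,286.772604
Levies subtotal = $23,125.850484
After credit = $23,125.850484 − $1,117 = $22,008.850484
Total = $22,008.850484 + $383 = $22,391.850484

$22,391.85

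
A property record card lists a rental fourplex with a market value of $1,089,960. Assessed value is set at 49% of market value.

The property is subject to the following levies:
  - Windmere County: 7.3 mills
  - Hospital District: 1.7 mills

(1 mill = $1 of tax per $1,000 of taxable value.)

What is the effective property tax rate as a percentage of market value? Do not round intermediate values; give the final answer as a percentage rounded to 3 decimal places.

Assessed value = $1,089,960 × 0.49 = $534,080.4
Windmere County: $534,080.4 × 0.0073 = $3,898.78692
Hospital District: $534,080.4 × 0.0017 = $907.93668
Total tax = $4,806.7236
Effective rate = $4,806.7236 ÷ $1,089,960 = 0.441% of market value

0.441%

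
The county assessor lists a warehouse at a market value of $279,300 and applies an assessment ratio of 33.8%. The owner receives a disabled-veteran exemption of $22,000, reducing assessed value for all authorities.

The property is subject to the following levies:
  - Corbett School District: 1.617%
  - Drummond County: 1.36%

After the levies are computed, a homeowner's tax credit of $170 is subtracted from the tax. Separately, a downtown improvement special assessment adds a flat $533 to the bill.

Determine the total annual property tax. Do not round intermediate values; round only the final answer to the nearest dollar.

$2,518

Assessed value = $279,300 × 0.338 = $94,403.4
Taxable value = $94,403.4 − $22,000 = $72,403.4
Corbett School District: $72,403.4 × 0.01617 = $1,170.762978
Drummond County: $72,403.4 × 0.0136 = $984.68624
Levies subtotal = $2,155.449218
After credit = $2,155.449218 − $170 = $1,985.449218
Total = $1,985.449218 + $533 = $2,518.449218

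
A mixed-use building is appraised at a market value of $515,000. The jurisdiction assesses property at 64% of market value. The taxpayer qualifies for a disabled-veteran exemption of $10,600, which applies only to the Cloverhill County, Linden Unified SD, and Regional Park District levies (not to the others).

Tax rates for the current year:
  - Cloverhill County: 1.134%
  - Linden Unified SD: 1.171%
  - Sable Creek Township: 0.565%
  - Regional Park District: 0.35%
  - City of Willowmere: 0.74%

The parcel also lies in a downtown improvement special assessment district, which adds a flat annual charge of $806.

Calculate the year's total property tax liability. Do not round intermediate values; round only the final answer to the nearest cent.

$13,576.73

Assessed value = $515,000 × 0.64 = $329,600
Cloverhill County: ($329,600 − $10,600) × 0.01134 = $319,000 × 0.01134 = $3,617.46
Linden Unified SD: ($329,600 − $10,600) × 0.01171 = $319,000 × 0.01171 = $3,735.49
Sable Creek Township: $329,600 × 0.00565 = $1,862.24
Regional Park District: ($329,600 − $10,600) × 0.0035 = $319,000 × 0.0035 = $1,116.5
City of Willowmere: $329,600 × 0.0074 = $2,439.04
Levies subtotal = $12,770.73
Total = $12,770.73 + $806 = $13,576.73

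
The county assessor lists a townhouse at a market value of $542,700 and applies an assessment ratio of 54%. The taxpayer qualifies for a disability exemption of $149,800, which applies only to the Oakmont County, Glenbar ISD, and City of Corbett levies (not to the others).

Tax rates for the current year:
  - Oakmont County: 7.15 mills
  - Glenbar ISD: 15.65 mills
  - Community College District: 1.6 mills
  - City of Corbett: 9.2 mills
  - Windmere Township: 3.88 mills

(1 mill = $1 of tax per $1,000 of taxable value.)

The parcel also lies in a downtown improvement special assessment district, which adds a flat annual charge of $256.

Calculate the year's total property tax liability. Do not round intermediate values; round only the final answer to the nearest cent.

$6,446.21

Assessed value = $542,700 × 0.54 = $293,058
Oakmont County: ($293,058 − $149,800) × 0.00715 = $143,258 × 0.00715 = $1,024.2947
Glenbar ISD: ($293,058 − $149,800) × 0.01565 = $143,258 × 0.01565 = $2,241.9877
Community College District: $293,058 × 0.0016 = $468.8928
City of Corbett: ($293,058 − $149,800) × 0.0092 = $143,258 × 0.0092 = $1,317.9736
Windmere Township: $293,058 × 0.00388 = $1,137.06504
Levies subtotal = $6,190.21384
Total = $6,190.21384 + $256 = $6,446.21384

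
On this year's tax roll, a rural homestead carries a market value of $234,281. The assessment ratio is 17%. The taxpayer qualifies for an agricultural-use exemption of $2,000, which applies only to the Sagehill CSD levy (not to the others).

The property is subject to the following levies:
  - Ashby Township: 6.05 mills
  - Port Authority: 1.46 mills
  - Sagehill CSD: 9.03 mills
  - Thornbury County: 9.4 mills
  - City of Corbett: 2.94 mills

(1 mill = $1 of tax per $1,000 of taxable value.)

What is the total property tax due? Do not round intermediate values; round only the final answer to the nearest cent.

$1,132.17

Assessed value = $234,281 × 0.17 = $39,827.77
Ashby Township: $39,827.77 × 0.00605 = $240.9580085
Port Authority: $39,827.77 × 0.00146 = $58.1485442
Sagehill CSD: ($39,827.77 − $2,000) × 0.00903 = $37,827.77 × 0.00903 = $341.5847631
Thornbury County: $39,827.77 × 0.0094 = $374.381038
City of Corbett: $39,827.77 × 0.00294 = $117.0936438
Total = $1,132.1659976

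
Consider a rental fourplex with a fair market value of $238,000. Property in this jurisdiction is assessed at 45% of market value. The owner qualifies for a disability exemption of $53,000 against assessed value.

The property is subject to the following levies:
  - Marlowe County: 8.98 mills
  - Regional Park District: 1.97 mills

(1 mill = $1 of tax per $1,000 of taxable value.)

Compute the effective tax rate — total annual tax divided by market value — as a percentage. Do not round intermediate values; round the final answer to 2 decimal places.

Assessed value = $238,000 × 0.45 = $107,100
Taxable value = $107,100 − $53,000 = $54,100
Marlowe County: $54,100 × 0.00898 = $485.818
Regional Park District: $54,100 × 0.00197 = $106.577
Total tax = $592.395
Effective rate = $592.395 ÷ $238,000 = 0.25% of market value

0.25%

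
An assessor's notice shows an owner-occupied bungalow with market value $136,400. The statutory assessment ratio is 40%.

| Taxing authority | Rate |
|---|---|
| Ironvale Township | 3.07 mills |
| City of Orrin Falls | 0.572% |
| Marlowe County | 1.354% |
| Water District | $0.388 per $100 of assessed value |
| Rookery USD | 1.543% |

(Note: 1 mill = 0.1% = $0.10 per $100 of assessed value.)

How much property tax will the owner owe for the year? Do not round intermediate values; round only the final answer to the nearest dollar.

Assessed value = $136,400 × 0.4 = $54,560
Ironvale Township: $54,560 × 0.00307 = $167.4992
City of Orrin Falls: $54,560 × 0.00572 = $312.0832
Marlowe County: $54,560 × 0.01354 = $738.7424
Water District: $54,560 × 0.00388 = $211.6928
Rookery USD: $54,560 × 0.01543 = $841.8608
Total = $2,271.8784

$2,272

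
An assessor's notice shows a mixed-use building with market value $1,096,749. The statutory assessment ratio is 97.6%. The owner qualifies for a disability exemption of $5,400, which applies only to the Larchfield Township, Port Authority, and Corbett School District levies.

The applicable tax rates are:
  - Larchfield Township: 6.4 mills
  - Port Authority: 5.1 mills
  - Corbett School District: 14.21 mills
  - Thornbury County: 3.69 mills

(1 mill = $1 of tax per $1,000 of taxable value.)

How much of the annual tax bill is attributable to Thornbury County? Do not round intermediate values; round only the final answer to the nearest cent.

Assessed value = $1,096,749 × 0.976 = $1,070,427.024
Thornbury County taxable value = $1,070,427.024 (exemption does not apply)
Thornbury County levy = $1,070,427.024 × 0.00369 = $3,949.87571856

$3,949.88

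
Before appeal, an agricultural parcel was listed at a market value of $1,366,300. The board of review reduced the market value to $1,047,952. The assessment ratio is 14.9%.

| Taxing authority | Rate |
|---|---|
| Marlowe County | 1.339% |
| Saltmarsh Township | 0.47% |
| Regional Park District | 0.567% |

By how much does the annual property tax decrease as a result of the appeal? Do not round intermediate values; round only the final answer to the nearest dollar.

$1,127

Old assessed value = $1,366,300 × 0.149 = $203,578.7
New assessed value = $1,047,952 × 0.149 = $156,144.848
Combined rate = 0.01339 + 0.0047 + 0.00567 = 0.02376
Old tax = $203,578.7 × 0.02376 = $4,837.029912
New tax = $156,144.848 × 0.02376 = $3,710.00158848
Reduction = $4,837.029912 − $3,710.00158848 = $1,127.02832352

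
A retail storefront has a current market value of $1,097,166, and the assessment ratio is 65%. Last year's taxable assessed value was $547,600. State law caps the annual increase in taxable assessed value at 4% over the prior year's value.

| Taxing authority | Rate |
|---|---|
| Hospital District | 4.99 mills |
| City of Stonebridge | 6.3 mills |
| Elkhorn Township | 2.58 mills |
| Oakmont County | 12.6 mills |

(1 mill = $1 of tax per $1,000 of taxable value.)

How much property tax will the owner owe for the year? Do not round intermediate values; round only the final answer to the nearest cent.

Uncapped assessed value = $1,097,166 × 0.65 = $713,157.9
Cap limit = $547,600 × 1.04 = $569,504
Taxable assessed value = min($713,157.9, $569,504) = $569,504 (cap binds)
Hospital District: $569,504 × 0.00499 = $2,841.82496
City of Stonebridge: $569,504 × 0.0063 = $3,587.8752
Elkhorn Township: $569,504 × 0.00258 = $1,469.32032
Oakmont County: $569,504 × 0.0126 = $7,175.7504
Total = $15,074.77088

$15,074.77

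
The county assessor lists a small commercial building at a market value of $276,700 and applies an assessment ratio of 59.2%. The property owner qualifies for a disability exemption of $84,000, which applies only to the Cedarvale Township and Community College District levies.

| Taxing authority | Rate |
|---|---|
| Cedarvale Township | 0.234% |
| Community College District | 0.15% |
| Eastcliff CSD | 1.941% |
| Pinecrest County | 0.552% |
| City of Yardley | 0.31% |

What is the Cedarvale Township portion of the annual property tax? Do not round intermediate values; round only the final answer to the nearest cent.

Assessed value = $276,700 × 0.592 = $163,806.4
Cedarvale Township taxable value = $163,806.4 − $84,000 = $79,806.4
Cedarvale Township levy = $79,806.4 × 0.00234 = $186.746976

$186.75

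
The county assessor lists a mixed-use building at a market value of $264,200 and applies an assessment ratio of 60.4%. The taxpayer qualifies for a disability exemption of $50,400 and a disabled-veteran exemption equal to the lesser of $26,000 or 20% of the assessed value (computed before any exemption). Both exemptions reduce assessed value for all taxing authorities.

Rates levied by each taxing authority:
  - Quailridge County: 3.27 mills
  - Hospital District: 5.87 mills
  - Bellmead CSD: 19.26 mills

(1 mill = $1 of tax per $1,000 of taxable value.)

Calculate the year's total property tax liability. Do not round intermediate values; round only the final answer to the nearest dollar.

$2,362

Assessed value = $264,200 × 0.604 = $159,576.8
Disabled-veteran exemption = min($26,000, 20% × $159,576.8) = min($26,000, $31,915.36) = $26,000 (dollar cap binds)
Taxable value = $159,576.8 − $50,400 − $26,000 = $83,176.8
Quailridge County: $83,176.8 × 0.00327 = $271.988136
Hospital District: $83,176.8 × 0.00587 = $488.247816
Bellmead CSD: $83,176.8 × 0.01926 = $1,601.985168
Total = $2,362.22112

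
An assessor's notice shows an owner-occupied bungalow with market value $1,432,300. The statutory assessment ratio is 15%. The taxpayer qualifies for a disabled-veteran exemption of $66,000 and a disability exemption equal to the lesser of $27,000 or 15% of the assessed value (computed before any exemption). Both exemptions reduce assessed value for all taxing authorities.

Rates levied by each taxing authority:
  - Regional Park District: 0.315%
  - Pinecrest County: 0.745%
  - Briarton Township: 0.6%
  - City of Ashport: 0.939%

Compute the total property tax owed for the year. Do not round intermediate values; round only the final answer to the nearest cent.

$3,166.75

Assessed value = $1,432,300 × 0.15 = $214,845
Disability exemption = min($27,000, 15% × $214,845) = min($27,000, $32,226.75) = $27,000 (dollar cap binds)
Taxable value = $214,845 − $66,000 − $27,000 = $121,845
Regional Park District: $121,845 × 0.00315 = $383.81175
Pinecrest County: $121,845 × 0.00745 = $907.74525
Briarton Township: $121,845 × 0.006 = $731.07
City of Ashport: $121,845 × 0.00939 = $1,144.12455
Total = $3,166.75155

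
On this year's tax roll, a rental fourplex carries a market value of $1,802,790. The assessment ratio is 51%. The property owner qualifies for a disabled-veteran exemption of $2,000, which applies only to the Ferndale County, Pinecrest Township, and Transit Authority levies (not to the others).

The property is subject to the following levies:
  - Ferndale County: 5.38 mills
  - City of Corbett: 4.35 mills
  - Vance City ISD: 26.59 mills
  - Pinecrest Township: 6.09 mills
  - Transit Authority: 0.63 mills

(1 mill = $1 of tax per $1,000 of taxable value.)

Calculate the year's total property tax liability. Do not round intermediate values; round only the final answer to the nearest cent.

$39,547.76

Assessed value = $1,802,790 × 0.51 = $919,422.9
Ferndale County: ($919,422.9 − $2,000) × 0.00538 = $917,422.9 × 0.00538 = $4,935.735202
City of Corbett: $919,422.9 × 0.00435 = $3,999.489615
Vance City ISD: $919,422.9 × 0.02659 = $24,447.454911
Pinecrest Township: ($919,422.9 − $2,000) × 0.00609 = $917,422.9 × 0.00609 = $5,587.105461
Transit Authority: ($919,422.9 − $2,000) × 0.00063 = $917,422.9 × 0.00063 = $577.976427
Total = $39,547.761616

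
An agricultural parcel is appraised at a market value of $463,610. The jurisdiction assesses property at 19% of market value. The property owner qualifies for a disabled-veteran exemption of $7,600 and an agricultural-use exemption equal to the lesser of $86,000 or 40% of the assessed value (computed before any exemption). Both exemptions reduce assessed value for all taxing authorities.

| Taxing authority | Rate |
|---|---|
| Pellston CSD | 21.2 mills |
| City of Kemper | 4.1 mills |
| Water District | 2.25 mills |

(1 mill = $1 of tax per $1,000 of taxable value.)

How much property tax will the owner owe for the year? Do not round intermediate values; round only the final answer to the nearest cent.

$1,246.68

Assessed value = $463,610 × 0.19 = $88,085.9
Agricultural-use exemption = min($86,000, 40% × $88,085.9) = min($86,000, $35,234.36) = $35,234.36 (percentage binds)
Taxable value = $88,085.9 − $7,600 − $35,234.36 = $45,251.54
Pellston CSD: $45,251.54 × 0.0212 = $959.332648
City of Kemper: $45,251.54 × 0.0041 = $185.531314
Water District: $45,251.54 × 0.00225 = $101.815965
Total = $1,246.679927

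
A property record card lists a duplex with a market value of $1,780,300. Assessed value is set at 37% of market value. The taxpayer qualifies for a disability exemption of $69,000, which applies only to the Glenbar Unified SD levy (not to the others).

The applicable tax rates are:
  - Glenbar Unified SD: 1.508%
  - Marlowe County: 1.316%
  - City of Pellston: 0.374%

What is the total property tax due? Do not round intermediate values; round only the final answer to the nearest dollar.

$20,025

Assessed value = $1,780,300 × 0.37 = $658,711
Glenbar Unified SD: ($658,711 − $69,000) × 0.01508 = $589,711 × 0.01508 = $8,892.84188
Marlowe County: $658,711 × 0.01316 = $8,668.63676
City of Pellston: $658,711 × 0.00374 = $2,463.57914
Total = $20,025.05778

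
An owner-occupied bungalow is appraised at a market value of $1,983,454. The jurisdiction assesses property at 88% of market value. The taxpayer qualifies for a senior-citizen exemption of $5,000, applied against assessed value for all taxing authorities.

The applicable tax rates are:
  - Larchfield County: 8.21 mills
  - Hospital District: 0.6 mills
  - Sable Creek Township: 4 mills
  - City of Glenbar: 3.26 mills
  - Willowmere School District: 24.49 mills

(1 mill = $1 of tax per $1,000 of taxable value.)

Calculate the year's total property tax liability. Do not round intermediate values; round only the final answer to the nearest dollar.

$70,592

Assessed value = $1,983,454 × 0.88 = $1,745,439.52
Taxable value = $1,745,439.52 − $5,000 = $1,740,439.52
Larchfield County: $1,740,439.52 × 0.00821 = $14,289.0084592
Hospital District: $1,740,439.52 × 0.0006 = $1,044.263712
Sable Creek Township: $1,740,439.52 × 0.004 = $6,961.75808
City of Glenbar: $1,740,439.52 × 0.00326 = $5,673.8328352
Willowmere School District: $1,740,439.52 × 0.02449 = $42,623.3638448
Total = $14,289.0084592 + $1,044.263712 + $6,961.75808 + $5,673.8328352 + $42,623.3638448 = $70,592.2269312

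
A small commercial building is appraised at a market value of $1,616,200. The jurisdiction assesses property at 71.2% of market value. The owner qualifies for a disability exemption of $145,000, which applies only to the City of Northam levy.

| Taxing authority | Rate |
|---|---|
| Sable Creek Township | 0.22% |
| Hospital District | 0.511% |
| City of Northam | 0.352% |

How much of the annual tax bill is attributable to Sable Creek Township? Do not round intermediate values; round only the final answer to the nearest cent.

$2,531.62

Assessed value = $1,616,200 × 0.712 = $1,150,734.4
Sable Creek Township taxable value = $1,150,734.4 (exemption does not apply)
Sable Creek Township levy = $1,150,734.4 × 0.0022 = $2,531.61568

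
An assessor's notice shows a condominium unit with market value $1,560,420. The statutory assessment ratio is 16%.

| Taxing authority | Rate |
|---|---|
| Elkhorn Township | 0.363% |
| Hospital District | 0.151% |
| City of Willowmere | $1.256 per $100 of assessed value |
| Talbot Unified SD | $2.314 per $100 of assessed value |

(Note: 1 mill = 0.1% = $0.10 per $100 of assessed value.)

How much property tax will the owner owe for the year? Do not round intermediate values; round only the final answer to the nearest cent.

$10,196.41

Assessed value = $1,560,420 × 0.16 = $249,667.2
Elkhorn Township: $249,667.2 × 0.00363 = $906.291936
Hospital District: $249,667.2 × 0.00151 = $376.997472
City of Willowmere: $249,667.2 × 0.01256 = $3,135.820032
Talbot Unified SD: $249,667.2 × 0.02314 = $5,777.299008
Total = $10,196.408448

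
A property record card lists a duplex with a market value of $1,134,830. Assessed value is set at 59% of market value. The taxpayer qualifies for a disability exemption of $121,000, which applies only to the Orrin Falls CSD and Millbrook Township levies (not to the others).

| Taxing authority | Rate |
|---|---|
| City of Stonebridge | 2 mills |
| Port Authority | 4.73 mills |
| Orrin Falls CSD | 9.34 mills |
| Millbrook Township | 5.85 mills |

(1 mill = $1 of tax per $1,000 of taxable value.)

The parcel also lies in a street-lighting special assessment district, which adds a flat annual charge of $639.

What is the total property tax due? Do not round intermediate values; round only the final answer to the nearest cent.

Assessed value = $1,134,830 × 0.59 = $669,549.7
City of Stonebridge: $669,549.7 × 0.002 = $1,339.0994
Port Authority: $669,549.7 × 0.00473 = $3,166.970081
Orrin Falls CSD: ($669,549.7 − $121,000) × 0.00934 = $548,549.7 × 0.00934 = $5,123.454198
Millbrook Township: ($669,549.7 − $121,000) × 0.00585 = $548,549.7 × 0.00585 = $3,209.015745
Levies subtotal = $12,838.539424
Total = $12,838.539424 + $639 = $13,477.539424

$13,477.54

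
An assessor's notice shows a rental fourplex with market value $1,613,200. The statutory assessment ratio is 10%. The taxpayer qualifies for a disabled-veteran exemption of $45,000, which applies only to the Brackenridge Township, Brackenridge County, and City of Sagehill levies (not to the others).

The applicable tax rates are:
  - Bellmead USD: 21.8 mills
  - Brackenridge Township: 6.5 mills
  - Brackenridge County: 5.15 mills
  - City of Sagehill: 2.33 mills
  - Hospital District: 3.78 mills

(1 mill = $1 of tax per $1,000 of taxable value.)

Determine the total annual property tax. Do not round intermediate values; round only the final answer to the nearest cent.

Assessed value = $1,613,200 × 0.1 = $161,320
Bellmead USD: $161,320 × 0.0218 = $3,516.776
Brackenridge Township: ($161,320 − $45,000) × 0.0065 = $116,320 × 0.0065 = $756.08
Brackenridge County: ($161,320 − $45,000) × 0.00515 = $116,320 × 0.00515 = $599.048
City of Sagehill: ($161,320 − $45,000) × 0.00233 = $116,320 × 0.00233 = $271.0256
Hospital District: $161,320 × 0.00378 = $609.7896
Total = $5,752.7192

$5,752.72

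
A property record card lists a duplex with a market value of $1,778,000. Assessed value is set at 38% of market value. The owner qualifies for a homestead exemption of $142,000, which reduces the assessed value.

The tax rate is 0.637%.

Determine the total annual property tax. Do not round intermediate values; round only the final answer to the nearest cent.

Assessed value = $1,778,000 × 0.38 = $675,640
Taxable value = $675,640 − $142,000 = $533,640
Tax = $533,640 × 0.00637 = $3,399.2868

$3,399.29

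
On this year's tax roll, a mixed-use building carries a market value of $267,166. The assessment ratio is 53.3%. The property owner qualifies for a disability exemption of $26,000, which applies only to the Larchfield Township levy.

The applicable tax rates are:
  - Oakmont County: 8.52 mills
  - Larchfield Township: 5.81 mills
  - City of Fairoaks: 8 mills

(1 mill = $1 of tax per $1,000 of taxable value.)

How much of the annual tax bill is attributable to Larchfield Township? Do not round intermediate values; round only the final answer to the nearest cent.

Assessed value = $267,166 × 0.533 = $142,399.478
Larchfield Township taxable value = $142,399.478 − $26,000 = $116,399.478
Larchfield Township levy = $116,399.478 × 0.00581 = $676.28096718

$676.28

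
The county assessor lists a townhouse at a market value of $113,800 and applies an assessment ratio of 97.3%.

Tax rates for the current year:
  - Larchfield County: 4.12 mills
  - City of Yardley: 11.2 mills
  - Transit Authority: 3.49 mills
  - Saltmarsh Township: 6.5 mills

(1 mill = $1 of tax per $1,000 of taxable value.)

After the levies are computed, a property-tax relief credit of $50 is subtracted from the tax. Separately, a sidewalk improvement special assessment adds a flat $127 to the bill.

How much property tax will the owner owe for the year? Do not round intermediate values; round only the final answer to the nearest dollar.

Assessed value = $113,800 × 0.973 = $110,727.4
Larchfield County: $110,727.4 × 0.00412 = $456.196888
City of Yardley: $110,727.4 × 0.0112 = $1,240.14688
Transit Authority: $110,727.4 × 0.00349 = $386.438626
Saltmarsh Township: $110,727.4 × 0.0065 = $719.7281
Levies subtotal = $2,802.510494
After credit = $2,802.510494 − $50 = $2,752.510494
Total = $2,752.510494 + $127 = $2,879.510494

$2,880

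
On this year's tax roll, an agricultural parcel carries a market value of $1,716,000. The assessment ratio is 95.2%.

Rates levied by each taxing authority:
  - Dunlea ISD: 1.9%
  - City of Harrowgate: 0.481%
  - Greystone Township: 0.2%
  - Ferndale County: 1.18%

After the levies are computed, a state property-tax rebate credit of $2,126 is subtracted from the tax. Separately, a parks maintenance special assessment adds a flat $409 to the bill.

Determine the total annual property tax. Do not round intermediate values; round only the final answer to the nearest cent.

$59,723.90

Assessed value = $1,716,000 × 0.952 = $1,633,632
Dunlea ISD: $1,633,632 × 0.019 = $31,039.008
City of Harrowgate: $1,633,632 × 0.00481 = $7,857.76992
Greystone Township: $1,633,632 × 0.002 = $3,267.264
Ferndale County: $1,633,632 × 0.0118 = $19,276.8576
Levies subtotal = $61,440.89952
After credit = $61,440.89952 − $2,126 = $59,314.89952
Total = $59,314.89952 + $409 = $59,723.89952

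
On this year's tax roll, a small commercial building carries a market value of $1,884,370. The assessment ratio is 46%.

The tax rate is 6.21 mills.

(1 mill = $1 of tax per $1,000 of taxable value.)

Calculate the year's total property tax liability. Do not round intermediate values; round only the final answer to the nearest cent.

$5,382.89

Assessed value = $1,884,370 × 0.46 = $866,810.2
Tax = $866,810.2 × 0.00621 = $5,382.891342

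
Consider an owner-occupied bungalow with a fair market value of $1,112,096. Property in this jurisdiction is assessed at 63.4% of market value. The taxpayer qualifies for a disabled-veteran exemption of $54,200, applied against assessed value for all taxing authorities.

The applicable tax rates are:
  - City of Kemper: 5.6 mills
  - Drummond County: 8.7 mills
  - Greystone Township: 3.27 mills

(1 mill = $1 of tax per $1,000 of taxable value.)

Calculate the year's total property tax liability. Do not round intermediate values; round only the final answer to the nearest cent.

$11,435.77

Assessed value = $1,112,096 × 0.634 = $705,068.864
Taxable value = $705,068.864 − $54,200 = $650,868.864
City of Kemper: $650,868.864 × 0.0056 = $3,644.8656384
Drummond County: $650,868.864 × 0.0087 = $5,662.5591168
Greystone Township: $650,868.864 × 0.00327 = $2,128.34118528
Total = $3,644.8656384 + $5,662.5591168 + $2,128.34118528 = $11,435.76594048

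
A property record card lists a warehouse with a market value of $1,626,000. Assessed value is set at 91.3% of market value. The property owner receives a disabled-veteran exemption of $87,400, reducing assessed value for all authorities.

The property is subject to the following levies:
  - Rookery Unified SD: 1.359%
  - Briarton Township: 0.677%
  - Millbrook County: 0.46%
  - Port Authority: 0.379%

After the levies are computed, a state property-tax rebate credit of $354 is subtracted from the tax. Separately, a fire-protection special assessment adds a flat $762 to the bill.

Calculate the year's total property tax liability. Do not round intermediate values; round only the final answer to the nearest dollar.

Assessed value = $1,626,000 × 0.913 = $1,484,538
Taxable value = $1,484,538 − $87,400 = $1,397,138
Rookery Unified SD: $1,397,138 × 0.01359 = $18,987.10542
Briarton Township: $1,397,138 × 0.00677 = $9,458.62426
Millbrook County: $1,397,138 × 0.0046 = $6,426.8348
Port Authority: $1,397,138 × 0.00379 = $5,295.15302
Levies subtotal = $40,167.7175
After credit = $40,167.7175 − $354 = $39,813.7175
Total = $39,813.7175 + $762 = $40,575.7175

$40,576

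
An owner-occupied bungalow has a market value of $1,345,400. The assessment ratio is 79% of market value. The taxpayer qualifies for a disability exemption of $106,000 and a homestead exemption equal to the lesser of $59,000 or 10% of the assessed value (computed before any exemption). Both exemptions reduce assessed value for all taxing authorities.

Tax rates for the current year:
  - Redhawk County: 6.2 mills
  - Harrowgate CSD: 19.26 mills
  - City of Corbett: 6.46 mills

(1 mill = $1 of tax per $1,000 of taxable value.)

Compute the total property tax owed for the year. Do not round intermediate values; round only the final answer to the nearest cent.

$28,659.88

Assessed value = $1,345,400 × 0.79 = $1,062,866
Homestead exemption = min($59,000, 10% × $1,062,866) = min($59,000, $106,286.6) = $59,000 (dollar cap binds)
Taxable value = $1,062,866 − $106,000 − $59,000 = $897,866
Redhawk County: $897,866 × 0.0062 = $5,566.7692
Harrowgate CSD: $897,866 × 0.01926 = $17,292.89916
City of Corbett: $897,866 × 0.00646 = $5,800.21436
Total = $28,659.88272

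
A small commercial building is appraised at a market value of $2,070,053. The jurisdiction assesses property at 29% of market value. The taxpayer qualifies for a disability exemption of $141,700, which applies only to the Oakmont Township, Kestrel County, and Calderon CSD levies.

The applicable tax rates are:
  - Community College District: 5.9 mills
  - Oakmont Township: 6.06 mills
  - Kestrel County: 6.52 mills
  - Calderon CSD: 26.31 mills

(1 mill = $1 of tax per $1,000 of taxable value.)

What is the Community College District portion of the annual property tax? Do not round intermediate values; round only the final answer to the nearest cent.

Assessed value = $2,070,053 × 0.29 = $600,315.37
Community College District taxable value = $600,315.37 (exemption does not apply)
Community College District levy = $600,315.37 × 0.0059 = $3,541.860683

$3,541.86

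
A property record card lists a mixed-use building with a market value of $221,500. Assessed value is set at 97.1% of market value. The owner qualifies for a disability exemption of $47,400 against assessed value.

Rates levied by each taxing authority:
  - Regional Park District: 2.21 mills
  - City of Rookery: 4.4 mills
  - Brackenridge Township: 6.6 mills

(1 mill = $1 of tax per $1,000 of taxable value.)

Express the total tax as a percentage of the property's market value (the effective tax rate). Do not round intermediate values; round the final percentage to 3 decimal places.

Assessed value = $221,500 × 0.971 = $215,076.5
Taxable value = $215,076.5 − $47,400 = $167,676.5
Regional Park District: $167,676.5 × 0.00221 = $370.565065
City of Rookery: $167,676.5 × 0.0044 = $737.7766
Brackenridge Township: $167,676.5 × 0.0066 = $1,106.6649
Total tax = $2,215.006565
Effective rate = $2,215.006565 ÷ $221,500 = 1.000% of market value

1.000%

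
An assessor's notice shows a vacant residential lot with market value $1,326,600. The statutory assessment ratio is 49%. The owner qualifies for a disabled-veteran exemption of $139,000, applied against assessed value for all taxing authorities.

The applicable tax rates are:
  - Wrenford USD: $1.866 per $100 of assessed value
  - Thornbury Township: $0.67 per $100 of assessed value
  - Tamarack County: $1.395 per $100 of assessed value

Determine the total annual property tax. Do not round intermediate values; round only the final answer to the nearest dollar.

$20,089

Assessed value = $1,326,600 × 0.49 = $650,034
Taxable value = $650,034 − $139,000 = $511,034
Wrenford USD: $511,034 × 0.01866 = $9,535.89444
Thornbury Township: $511,034 × 0.0067 = $3,423.9278
Tamarack County: $511,034 × 0.01395 = $7,128.9243
Total = $9,535.89444 + $3,423.9278 + $7,128.9243 = $20,088.74654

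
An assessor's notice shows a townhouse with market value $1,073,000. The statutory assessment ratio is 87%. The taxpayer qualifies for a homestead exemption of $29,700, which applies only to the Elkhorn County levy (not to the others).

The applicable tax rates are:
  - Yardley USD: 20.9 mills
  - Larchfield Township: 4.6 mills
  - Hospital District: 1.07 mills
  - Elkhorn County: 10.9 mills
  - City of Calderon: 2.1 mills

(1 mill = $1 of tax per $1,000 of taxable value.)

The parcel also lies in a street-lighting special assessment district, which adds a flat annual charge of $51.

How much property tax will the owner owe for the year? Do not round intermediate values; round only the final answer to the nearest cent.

$36,666.26

Assessed value = $1,073,000 × 0.87 = $933,510
Yardley USD: $933,510 × 0.0209 = $19,510.359
Larchfield Township: $933,510 × 0.0046 = $4,294.146
Hospital District: $933,510 × 0.00107 = $998.8557
Elkhorn County: ($933,510 − $29,700) × 0.0109 = $903,810 × 0.0109 = $9,851.529
City of Calderon: $933,510 × 0.0021 = $1,960.371
Levies subtotal = $36,615.2607
Total = $36,615.2607 + $51 = $36,666.2607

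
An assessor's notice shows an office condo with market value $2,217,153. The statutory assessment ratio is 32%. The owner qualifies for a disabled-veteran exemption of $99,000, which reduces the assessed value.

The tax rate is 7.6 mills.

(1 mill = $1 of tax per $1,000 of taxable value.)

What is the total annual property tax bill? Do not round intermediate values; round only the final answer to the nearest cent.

$4,639.72

Assessed value = $2,217,153 × 0.32 = $709,488.96
Taxable value = $709,488.96 − $99,000 = $610,488.96
Tax = $610,488.96 × 0.0076 = $4,639.716096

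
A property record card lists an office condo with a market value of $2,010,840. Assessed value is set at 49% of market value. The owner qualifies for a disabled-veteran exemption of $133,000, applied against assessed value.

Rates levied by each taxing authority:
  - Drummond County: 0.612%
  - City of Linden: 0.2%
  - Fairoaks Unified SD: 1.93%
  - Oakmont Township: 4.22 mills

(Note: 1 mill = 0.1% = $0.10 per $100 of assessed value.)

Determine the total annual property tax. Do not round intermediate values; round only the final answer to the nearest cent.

$26,967.14

Assessed value = $2,010,840 × 0.49 = $985,311.6
Taxable value = $985,311.6 − $133,000 = $852,311.6
Drummond County: $852,311.6 × 0.00612 = $5,216.146992
City of Linden: $852,311.6 × 0.002 = $1,704.6232
Fairoaks Unified SD: $852,311.6 × 0.0193 = $16,449.61388
Oakmont Township: $852,311.6 × 0.00422 = $3,596.754952
Total = $26,967.139024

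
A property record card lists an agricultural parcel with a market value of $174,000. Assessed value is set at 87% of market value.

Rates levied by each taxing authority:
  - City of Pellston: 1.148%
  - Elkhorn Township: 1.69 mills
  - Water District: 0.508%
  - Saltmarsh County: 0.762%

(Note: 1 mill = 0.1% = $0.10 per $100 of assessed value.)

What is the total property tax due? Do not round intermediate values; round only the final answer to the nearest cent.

$3,916.20

Assessed value = $174,000 × 0.87 = $151,380
City of Pellston: $151,380 × 0.01148 = $1,737.8424
Elkhorn Township: $151,380 × 0.00169 = $255.8322
Water District: $151,380 × 0.00508 = $769.0104
Saltmarsh County: $151,380 × 0.00762 = $1,153.5156
Total = $3,916.2006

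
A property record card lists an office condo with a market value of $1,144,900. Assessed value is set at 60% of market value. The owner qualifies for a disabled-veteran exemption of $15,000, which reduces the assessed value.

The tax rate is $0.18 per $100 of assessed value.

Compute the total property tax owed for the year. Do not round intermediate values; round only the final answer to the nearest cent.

Assessed value = $1,144,900 × 0.6 = $686,940
Taxable value = $686,940 − $15,000 = $671,940
Tax = $671,940 × 0.0018 = $1,209.492

$1,209.49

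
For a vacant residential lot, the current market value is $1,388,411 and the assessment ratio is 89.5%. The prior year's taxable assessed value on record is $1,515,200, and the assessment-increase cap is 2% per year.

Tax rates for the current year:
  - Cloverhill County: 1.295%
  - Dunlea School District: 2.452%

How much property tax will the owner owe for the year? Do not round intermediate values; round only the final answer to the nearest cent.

$46,561.27

Uncapped assessed value = $1,388,411 × 0.895 = $1,242,627.845
Cap limit = $1,515,200 × 1.02 = $1,545,504
Taxable assessed value = min($1,242,627.845, $1,545,504) = $1,242,627.845 (cap does not bind)
Cloverhill County: $1,242,627.845 × 0.01295 = $16,092.03059275
Dunlea School District: $1,242,627.845 × 0.02452 = $30,469.2347594
Total = $46,561.26535215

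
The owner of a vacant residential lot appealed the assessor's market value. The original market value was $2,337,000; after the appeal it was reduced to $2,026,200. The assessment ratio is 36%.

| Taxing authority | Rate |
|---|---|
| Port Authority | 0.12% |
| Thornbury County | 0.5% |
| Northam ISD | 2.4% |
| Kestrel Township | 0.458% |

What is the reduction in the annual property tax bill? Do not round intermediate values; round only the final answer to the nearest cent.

Old assessed value = $2,337,000 × 0.36 = $841,320
New assessed value = $2,026,200 × 0.36 = $729,432
Combined rate = 0.0012 + 0.005 + 0.024 + 0.00458 = 0.03478
Old tax = $841,320 × 0.03478 = $29,261.1096
New tax = $729,432 × 0.03478 = $25,369.64496
Reduction = $29,261.1096 − $25,369.64496 = $3,891.46464

$3,891.46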